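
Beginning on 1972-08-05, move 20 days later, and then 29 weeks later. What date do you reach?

March 16, 1973

Adding 20 days from August 5, 1972:
August has 31 days; 5 + 20 = 25, still in August.
Counting forward 29 weeks (= 203 days) from August 25, 1972:
August has 31 days, so 31 − 25 = 6 days remain after August 25, 1972; 203 − 6 = 197 left.
September 1972 has 30 days: 197 − 30 = 167 left.
October 1972 has 31 days: 167 − 31 = 136 left.
November 1972 has 30 days: 136 − 30 = 106 left.
December 1972 has 31 days: 106 − 31 = 75 left.
January 1973 has 31 days: 75 − 31 = 44 left.
February 1973 has 28 days (1973 is not a leap year): 44 − 28 = 16 left.
16 days into March 1973 → March 16, 1973.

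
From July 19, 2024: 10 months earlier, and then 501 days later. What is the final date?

Going back 10 months from July 19, 2024:
month 7 − 10 = -3, which is month 9 of year 2023 → September 2023.
Day 19 is valid in September, giving September 19, 2023.
Counting forward 501 days from September 19, 2023:
September has 30 days, so 30 − 19 = 11 days remain after September 19, 2023; 501 − 11 = 490 left.
October 2023 has 31 days: 490 − 31 = 459 left.
November 2023 has 30 days: 459 − 30 = 429 left.
December 2023 has 31 days: 429 − 31 = 398 left.
January 2024 has 31 days: 398 − 31 = 367 left.
February 2024 has 29 days (2024 is a leap year): 367 − 29 = 338 left.
March 2024 has 31 days: 338 − 31 = 307 left.
April 2024 has 30 days: 307 − 30 = 277 left.
May 2024 has 31 days: 277 − 31 = 246 left.
June 2024 has 30 days: 246 − 30 = 216 left.
July 2024 has 31 days: 216 − 31 = 185 left.
August 2024 has 31 days: 185 − 31 = 154 left.
September 2024 has 30 days: 154 − 30 = 124 left.
October 2024 has 31 days: 124 − 31 = 93 left.
November 2024 has 30 days: 93 − 30 = 63 left.
December 2024 has 31 days: 63 − 31 = 32 left.
January 2025 has 31 days: 32 − 31 = 1 left.
1 day into February 2025 → February 1, 2025.

February 1, 2025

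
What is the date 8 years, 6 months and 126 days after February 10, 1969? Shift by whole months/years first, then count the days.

December 14, 1977

Advancing 8 years, 6 months and 126 days from February 10, 1969: first the month/year part, then the days.
+8 years → 1977; month 2 + 6 = 8 → August 1977.
Day 10 is valid in August, giving August 10, 1977.
Now add 126 days from August 10, 1977.
August has 31 days, so 31 − 10 = 21 days remain after August 10, 1977; 126 − 21 = 105 left.
September 1977 has 30 days: 105 − 30 = 75 left.
October 1977 has 31 days: 75 − 31 = 44 left.
November 1977 has 30 days: 44 − 30 = 14 left.
14 days into December 1977 → December 14, 1977.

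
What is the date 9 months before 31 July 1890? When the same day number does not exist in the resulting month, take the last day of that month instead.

Subtracting 9 months from July 31, 1890.
month 7 − 9 = -2, which is month 10 of year 1889 → October 1889.
Day 31 is valid in October, giving October 31, 1889.

October 31, 1889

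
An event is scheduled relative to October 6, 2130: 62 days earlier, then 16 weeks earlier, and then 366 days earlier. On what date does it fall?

April 14, 2129

Counting back 62 days from October 6, 2130:
Going back 6 days from October 6, 2130 reaches the end of the previous month; 62 − 6 = 56 left.
September 2130 has 30 days: 56 − 30 = 26 left.
August 2130 has 31 days; 31 − 26 = 5 → August 5, 2130.
Subtracting 16 weeks (= 112 days) from August 5, 2130:
Going back 5 days from August 5, 2130 reaches the end of the previous month; 112 − 5 = 107 left.
July 2130 has 31 days: 107 − 31 = 76 left.
June 2130 has 30 days: 76 − 30 = 46 left.
May 2130 has 31 days: 46 − 31 = 15 left.
April 2130 has 30 days; 30 − 15 = 15 → April 15, 2130.
Going back 366 days from April 15, 2130:
Going back 15 days from April 15, 2130 reaches the end of the previous month; 366 − 15 = 351 left.
March 2130 has 31 days: 351 − 31 = 320 left.
February 2130 has 28 days (2130 is not a leap year): 320 − 28 = 292 left.
January 2130 has 31 days: 292 − 31 = 261 left.
December 2129 has 31 days: 261 − 31 = 230 left.
November 2129 has 30 days: 230 − 30 = 200 left.
October 2129 has 31 days: 200 − 31 = 169 left.
September 2129 has 30 days: 169 − 30 = 139 left.
August 2129 has 31 days: 139 − 31 = 108 left.
July 2129 has 31 days: 108 − 31 = 77 left.
June 2129 has 30 days: 77 − 30 = 47 left.
May 2129 has 31 days: 47 − 31 = 16 left.
April 2129 has 30 days; 30 − 16 = 14 → April 14, 2129.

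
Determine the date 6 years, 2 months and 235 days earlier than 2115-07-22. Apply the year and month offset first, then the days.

September 29, 2108

Going back 6 years, 2 months and 235 days from July 22, 2115: first the month/year part, then the days.
-6 years → 2109; month 7 − 2 = 5 → May 2109.
Day 22 is valid in May, giving May 22, 2109.
Now subtract 235 days from May 22, 2109.
Going back 22 days from May 22, 2109 reaches the end of the previous month; 235 − 22 = 213 left.
April 2109 has 30 days: 213 − 30 = 183 left.
March 2109 has 31 days: 183 − 31 = 152 left.
February 2109 has 28 days (2109 is not a leap year): 152 − 28 = 124 left.
January 2109 has 31 days: 124 − 31 = 93 left.
December 2108 has 31 days: 93 − 31 = 62 left.
November 2108 has 30 days: 62 − 30 = 32 left.
October 2108 has 31 days: 32 − 31 = 1 left.
September 2108 has 30 days; 30 − 1 = 29 → September 29, 2108.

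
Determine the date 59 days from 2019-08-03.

Counting forward 59 days from August 3, 2019.
August has 31 days, so 31 − 3 = 28 days remain after August 3, 2019; 59 − 28 = 31 left.
September 2019 has 30 days: 31 − 30 = 1 left.
1 day into October 2019 → October 1, 2019.

October 1, 2019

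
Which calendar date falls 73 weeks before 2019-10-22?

Counting back 73 weeks = 511 days from October 22, 2019.
Going back 22 days from October 22, 2019 reaches the end of the previous month; 511 − 22 = 489 left.
September 2019 has 30 days: 489 − 30 = 459 left.
August 2019 has 31 days: 459 − 31 = 428 left.
July 2019 has 31 days: 428 − 31 = 397 left.
June 2019 has 30 days: 397 − 30 = 367 left.
May 2019 has 31 days: 367 − 31 = 336 left.
April 2019 has 30 days: 336 − 30 = 306 left.
March 2019 has 31 days: 306 − 31 = 275 left.
February 2019 has 28 days (2019 is not a leap year): 275 − 28 = 247 left.
January 2019 has 31 days: 247 − 31 = 216 left.
December 2018 has 31 days: 216 − 31 = 185 left.
November 2018 has 30 days: 185 − 30 = 155 left.
October 2018 has 31 days: 155 − 31 = 124 left.
September 2018 has 30 days: 124 − 30 = 94 left.
August 2018 has 31 days: 94 − 31 = 63 left.
July 2018 has 31 days: 63 − 31 = 32 left.
June 2018 has 30 days: 32 − 30 = 2 left.
May 2018 has 31 days; 31 − 2 = 29 → May 29, 2018.

May 29, 2018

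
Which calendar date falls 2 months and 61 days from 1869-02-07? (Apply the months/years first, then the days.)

June 7, 1869

Counting forward 2 months and 61 days from February 7, 1869: first the month/year part, then the days.
month 2 + 2 = 4 → April 1869.
Day 7 is valid in April, giving April 7, 1869.
Now add 61 days from April 7, 1869.
April has 30 days, so 30 − 7 = 23 days remain after April 7, 1869; 61 − 23 = 38 left.
May 1869 has 31 days: 38 − 31 = 7 left.
7 days into June 1869 → June 7, 1869.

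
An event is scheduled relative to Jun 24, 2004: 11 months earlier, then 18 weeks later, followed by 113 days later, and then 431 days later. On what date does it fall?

May 24, 2005

Subtracting 11 months from June 24, 2004:
month 6 − 11 = -5, which is month 7 of year 2003 → July 2003.
Day 24 is valid in July, giving July 24, 2003.
Counting forward 18 weeks (= 126 days) from July 24, 2003:
July has 31 days, so 31 − 24 = 7 days remain after July 24, 2003; 126 − 7 = 119 left.
August 2003 has 31 days: 119 − 31 = 88 left.
September 2003 has 30 days: 88 − 30 = 58 left.
October 2003 has 31 days: 58 − 31 = 27 left.
27 days into November 2003 → November 27, 2003.
Adding 113 days from November 27, 2003:
November has 30 days, so 30 − 27 = 3 days remain after November 27, 2003; 113 − 3 = 110 left.
December 2003 has 31 days: 110 − 31 = 79 left.
January 2004 has 31 days: 79 − 31 = 48 left.
February 2004 has 29 days (2004 is a leap year): 48 − 29 = 19 left.
19 days into March 2004 → March 19, 2004.
Adding 431 days from March 19, 2004:
March has 31 days, so 31 − 19 = 12 days remain after March 19, 2004; 431 − 12 = 419 left.
April 2004 has 30 days: 419 − 30 = 389 left.
May 2004 has 31 days: 389 − 31 = 358 left.
June 2004 has 30 days: 358 − 30 = 328 left.
July 2004 has 31 days: 328 − 31 = 297 left.
August 2004 has 31 days: 297 − 31 = 266 left.
September 2004 has 30 days: 266 − 30 = 236 left.
October 2004 has 31 days: 236 − 31 = 205 left.
November 2004 has 30 days: 205 − 30 = 175 left.
December 2004 has 31 days: 175 − 31 = 144 left.
January 2005 has 31 days: 144 − 31 = 113 left.
February 2005 has 28 days (2005 is not a leap year): 113 − 28 = 85 left.
March 2005 has 31 days: 85 − 31 = 54 left.
April 2005 has 30 days: 54 − 30 = 24 left.
24 days into May 2005 → May 24, 2005.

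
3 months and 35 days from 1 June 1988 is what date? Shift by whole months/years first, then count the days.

Counting forward 3 months and 35 days from June 1, 1988: first the month/year part, then the days.
month 6 + 3 = 9 → September 1988.
Day 1 is valid in September, giving September 1, 1988.
Now add 35 days from September 1, 1988.
September has 30 days, so 30 − 1 = 29 days remain after September 1, 1988; 35 − 29 = 6 left.
6 days into October 1988 → October 6, 1988.

October 6, 1988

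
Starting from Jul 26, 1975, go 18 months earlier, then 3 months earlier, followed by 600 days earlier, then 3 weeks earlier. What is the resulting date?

Subtracting 18 months from July 26, 1975:
month 7 − 18 = -11, which is month 1 of year 1974 → January 1974.
Day 26 is valid in January, giving January 26, 1974.
Counting back 3 months from January 26, 1974:
month 1 − 3 = -2, which is month 10 of year 1973 → October 1973.
Day 26 is valid in October, giving October 26, 1973.
Counting back 600 days from October 26, 1973:
Going back 26 days from October 26, 1973 reaches the end of the previous month; 600 − 26 = 574 left.
September 1973 has 30 days: 574 − 30 = 544 left.
August 1973 has 31 days: 544 − 31 = 513 left.
July 1973 has 31 days: 513 − 31 = 482 left.
June 1973 has 30 days: 482 − 30 = 452 left.
May 1973 has 31 days: 452 − 31 = 421 left.
April 1973 has 30 days: 421 − 30 = 391 left.
March 1973 has 31 days: 391 − 31 = 360 left.
February 1973 has 28 days (1973 is not a leap year): 360 − 28 = 332 left.
January 1973 has 31 days: 332 − 31 = 301 left.
December 1972 has 31 days: 301 − 31 = 270 left.
November 1972 has 30 days: 270 − 30 = 240 left.
October 1972 has 31 days: 240 − 31 = 209 left.
September 1972 has 30 days: 209 − 30 = 179 left.
August 1972 has 31 days: 179 − 31 = 148 left.
July 1972 has 31 days: 148 − 31 = 117 left.
June 1972 has 30 days: 117 − 30 = 87 left.
May 1972 has 31 days: 87 − 31 = 56 left.
April 1972 has 30 days: 56 − 30 = 26 left.
March 1972 has 31 days; 31 − 26 = 5 → March 5, 1972.
Counting back 3 weeks (= 21 days) from March 5, 1972:
Going back 5 days from March 5, 1972 reaches the end of the previous month; 21 − 5 = 16 left.
February 1972 has 29 days; 29 − 16 = 13 → February 13, 1972.

February 13, 1972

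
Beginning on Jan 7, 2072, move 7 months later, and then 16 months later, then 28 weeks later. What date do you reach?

Adding 7 months from January 7, 2072:
month 1 + 7 = 8 → August 2072.
Day 7 is valid in August, giving August 7, 2072.
Counting forward 16 months from August 7, 2072:
month 8 + 16 = 24, which is month 12 of year 2073 → December 2073.
Day 7 is valid in December, giving December 7, 2073.
Adding 28 weeks (= 196 days) from December 7, 2073:
December has 31 days, so 31 − 7 = 24 days remain after December 7, 2073; 196 − 24 = 172 left.
January 2074 has 31 days: 172 − 31 = 141 left.
February 2074 has 28 days (2074 is not a leap year): 141 − 28 = 113 left.
March 2074 has 31 days: 113 − 31 = 82 left.
April 2074 has 30 days: 82 − 30 = 52 left.
May 2074 has 31 days: 52 − 31 = 21 left.
21 days into June 2074 → June 21, 2074.

June 21, 2074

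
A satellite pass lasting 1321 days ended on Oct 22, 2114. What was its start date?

Subtracting 1321 days from October 22, 2114.
Going back 22 days from October 22, 2114 reaches the end of the previous month; 1321 − 22 = 1299 left.
September 2114 has 30 days: 1299 − 30 = 1269 left.
August 2114 has 31 days: 1269 − 31 = 1238 left.
July 2114 has 31 days: 1238 − 31 = 1207 left.
June 2114 has 30 days: 1207 − 30 = 1177 left.
May 2114 has 31 days: 1177 − 31 = 1146 left.
April 2114 has 30 days: 1146 − 30 = 1116 left.
March 2114 has 31 days: 1116 − 31 = 1085 left.
February 2114 has 28 days (2114 is not a leap year): 1085 − 28 = 1057 left.
January 2114 has 31 days: 1057 − 31 = 1026 left.
December 2113 has 31 days: 1026 − 31 = 995 left.
November 2113 has 30 days: 995 − 30 = 965 left.
October 2113 has 31 days: 965 − 31 = 934 left.
September 2113 has 30 days: 934 − 30 = 904 left.
August 2113 has 31 days: 904 − 31 = 873 left.
July 2113 has 31 days: 873 − 31 = 842 left.
June 2113 has 30 days: 842 − 30 = 812 left.
May 2113 has 31 days: 812 − 31 = 781 left.
April 2113 has 30 days: 781 − 30 = 751 left.
March 2113 has 31 days: 751 − 31 = 720 left.
February 2113 has 28 days (2113 is not a leap year): 720 − 28 = 692 left.
January 2113 has 31 days: 692 − 31 = 661 left.
December 2112 has 31 days: 661 − 31 = 630 left.
November 2112 has 30 days: 630 − 30 = 600 left.
October 2112 has 31 days: 600 − 31 = 569 left.
September 2112 has 30 days: 569 − 30 = 539 left.
August 2112 has 31 days: 539 − 31 = 508 left.
July 2112 has 31 days: 508 − 31 = 477 left.
June 2112 has 30 days: 477 − 30 = 447 left.
May 2112 has 31 days: 447 − 31 = 416 left.
April 2112 has 30 days: 416 − 30 = 386 left.
March 2112 has 31 days: 386 − 31 = 355 left.
February 2112 has 29 days (2112 is a leap year): 355 − 29 = 326 left.
January 2112 has 31 days: 326 − 31 = 295 left.
December 2111 has 31 days: 295 − 31 = 264 left.
November 2111 has 30 days: 264 − 30 = 234 left.
October 2111 has 31 days: 234 − 31 = 203 left.
September 2111 has 30 days: 203 − 30 = 173 left.
August 2111 has 31 days: 173 − 31 = 142 left.
July 2111 has 31 days: 142 − 31 = 111 left.
June 2111 has 30 days: 111 − 30 = 81 left.
May 2111 has 31 days: 81 − 31 = 50 left.
April 2111 has 30 days: 50 − 30 = 20 left.
March 2111 has 31 days; 31 − 20 = 11 → March 11, 2111.

March 11, 2111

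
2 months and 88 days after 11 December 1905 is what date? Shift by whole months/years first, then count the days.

May 10, 1906

Adding 2 months and 88 days from December 11, 1905: first the month/year part, then the days.
month 12 + 2 = 14, which is month 2 of year 1906 → February 1906.
Day 11 is valid in February, giving February 11, 1906.
Now add 88 days from February 11, 1906.
February has 28 days, so 28 − 11 = 17 days remain after February 11, 1906; 88 − 17 = 71 left.
March 1906 has 31 days: 71 − 31 = 40 left.
April 1906 has 30 days: 40 − 30 = 10 left.
10 days into May 1906 → May 10, 1906.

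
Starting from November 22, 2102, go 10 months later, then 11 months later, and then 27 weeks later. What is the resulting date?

February 27, 2105

Counting forward 10 months from November 22, 2102:
month 11 + 10 = 21, which is month 9 of year 2103 → September 2103.
Day 22 is valid in September, giving September 22, 2103.
Adding 11 months from September 22, 2103:
month 9 + 11 = 20, which is month 8 of year 2104 → August 2104.
Day 22 is valid in August, giving August 22, 2104.
Counting forward 27 weeks (= 189 days) from August 22, 2104:
August has 31 days, so 31 − 22 = 9 days remain after August 22, 2104; 189 − 9 = 180 left.
September 2104 has 30 days: 180 − 30 = 150 left.
October 2104 has 31 days: 150 − 31 = 119 left.
November 2104 has 30 days: 119 − 30 = 89 left.
December 2104 has 31 days: 89 − 31 = 58 left.
January 2105 has 31 days: 58 − 31 = 27 left.
27 days into February 2105 → February 27, 2105.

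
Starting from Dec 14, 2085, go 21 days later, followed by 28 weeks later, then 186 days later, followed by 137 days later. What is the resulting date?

June 7, 2087

Adding 21 days from December 14, 2085:
December has 31 days, so 31 − 14 = 17 days remain after December 14, 2085; 21 − 17 = 4 left.
4 days into January 2086 → January 4, 2086.
Adding 28 weeks (= 196 days) from January 4, 2086:
January has 31 days, so 31 − 4 = 27 days remain after January 4, 2086; 196 − 27 = 169 left.
February 2086 has 28 days (2086 is not a leap year): 169 − 28 = 141 left.
March 2086 has 31 days: 141 − 31 = 110 left.
April 2086 has 30 days: 110 − 30 = 80 left.
May 2086 has 31 days: 80 − 31 = 49 left.
June 2086 has 30 days: 49 − 30 = 19 left.
19 days into July 2086 → July 19, 2086.
Counting forward 186 days from July 19, 2086:
July has 31 days, so 31 − 19 = 12 days remain after July 19, 2086; 186 − 12 = 174 left.
August 2086 has 31 days: 174 − 31 = 143 left.
September 2086 has 30 days: 143 − 30 = 113 left.
October 2086 has 31 days: 113 − 31 = 82 left.
November 2086 has 30 days: 82 − 30 = 52 left.
December 2086 has 31 days: 52 − 31 = 21 left.
21 days into January 2087 → January 21, 2087.
Adding 137 days from January 21, 2087:
January has 31 days, so 31 − 21 = 10 days remain after January 21, 2087; 137 − 10 = 127 left.
February 2087 has 28 days (2087 is not a leap year): 127 − 28 = 99 left.
March 2087 has 31 days: 99 − 31 = 68 left.
April 2087 has 30 days: 68 − 30 = 38 left.
May 2087 has 31 days: 38 − 31 = 7 left.
7 days into June 2087 → June 7, 2087.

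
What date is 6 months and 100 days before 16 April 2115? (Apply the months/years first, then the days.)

Counting back 6 months and 100 days from April 16, 2115: first the month/year part, then the days.
month 4 − 6 = -2, which is month 10 of year 2114 → October 2114.
Day 16 is valid in October, giving October 16, 2114.
Now subtract 100 days from October 16, 2114.
Going back 16 days from October 16, 2114 reaches the end of the previous month; 100 − 16 = 84 left.
September 2114 has 30 days: 84 − 30 = 54 left.
August 2114 has 31 days: 54 − 31 = 23 left.
July 2114 has 31 days; 31 − 23 = 8 → July 8, 2114.

July 8, 2114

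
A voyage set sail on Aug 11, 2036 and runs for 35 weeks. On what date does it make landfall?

April 13, 2037

Counting forward 35 weeks = 245 days from August 11, 2036.
August has 31 days, so 31 − 11 = 20 days remain after August 11, 2036; 245 − 20 = 225 left.
September 2036 has 30 days: 225 − 30 = 195 left.
October 2036 has 31 days: 195 − 31 = 164 left.
November 2036 has 30 days: 164 − 30 = 134 left.
December 2036 has 31 days: 134 − 31 = 103 left.
January 2037 has 31 days: 103 − 31 = 72 left.
February 2037 has 28 days (2037 is not a leap year): 72 − 28 = 44 left.
March 2037 has 31 days: 44 − 31 = 13 left.
13 days into April 2037 → April 13, 2037.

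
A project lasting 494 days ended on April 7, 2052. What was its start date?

Counting back 494 days from April 7, 2052.
Going back 7 days from April 7, 2052 reaches the end of the previous month; 494 − 7 = 487 left.
March 2052 has 31 days: 487 − 31 = 456 left.
February 2052 has 29 days (2052 is a leap year): 456 − 29 = 427 left.
January 2052 has 31 days: 427 − 31 = 396 left.
December 2051 has 31 days: 396 − 31 = 365 left.
November 2051 has 30 days: 365 − 30 = 335 left.
October 2051 has 31 days: 335 − 31 = 304 left.
September 2051 has 30 days: 304 − 30 = 274 left.
August 2051 has 31 days: 274 − 31 = 243 left.
July 2051 has 31 days: 243 − 31 = 212 left.
June 2051 has 30 days: 212 − 30 = 182 left.
May 2051 has 31 days: 182 − 31 = 151 left.
April 2051 has 30 days: 151 − 30 = 121 left.
March 2051 has 31 days: 121 − 31 = 90 left.
February 2051 has 28 days (2051 is not a leap year): 90 − 28 = 62 left.
January 2051 has 31 days: 62 − 31 = 31 left.
December 2050 has 31 days: 31 − 31 = 0 left.
November 2050 has 30 days; 30 − 0 = 30 → November 30, 2050.

November 30, 2050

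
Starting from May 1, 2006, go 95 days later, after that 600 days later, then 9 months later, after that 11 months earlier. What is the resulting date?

January 26, 2008

Adding 95 days from May 1, 2006:
May has 31 days, so 31 − 1 = 30 days remain after May 1, 2006; 95 − 30 = 65 left.
June 2006 has 30 days: 65 − 30 = 35 left.
July 2006 has 31 days: 35 − 31 = 4 left.
4 days into August 2006 → August 4, 2006.
Counting forward 600 days from August 4, 2006:
August has 31 days, so 31 − 4 = 27 days remain after August 4, 2006; 600 − 27 = 573 left.
September 2006 has 30 days: 573 − 30 = 543 left.
October 2006 has 31 days: 543 − 31 = 512 left.
November 2006 has 30 days: 512 − 30 = 482 left.
December 2006 has 31 days: 482 − 31 = 451 left.
January 2007 has 31 days: 451 − 31 = 420 left.
February 2007 has 28 days (2007 is not a leap year): 420 − 28 = 392 left.
March 2007 has 31 days: 392 − 31 = 361 left.
April 2007 has 30 days: 361 − 30 = 331 left.
May 2007 has 31 days: 331 − 31 = 300 left.
June 2007 has 30 days: 300 − 30 = 270 left.
July 2007 has 31 days: 270 − 31 = 239 left.
August 2007 has 31 days: 239 − 31 = 208 left.
September 2007 has 30 days: 208 − 30 = 178 left.
October 2007 has 31 days: 178 − 31 = 147 left.
November 2007 has 30 days: 147 − 30 = 117 left.
December 2007 has 31 days: 117 − 31 = 86 left.
January 2008 has 31 days: 86 − 31 = 55 left.
February 2008 has 29 days (2008 is a leap year): 55 − 29 = 26 left.
26 days into March 2008 → March 26, 2008.
Advancing 9 months from March 26, 2008:
month 3 + 9 = 12 → December 2008.
Day 26 is valid in December, giving December 26, 2008.
Going back 11 months from December 26, 2008:
month 12 − 11 = 1 → January 2008.
Day 26 is valid in January, giving January 26, 2008.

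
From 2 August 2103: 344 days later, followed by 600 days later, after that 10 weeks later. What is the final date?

May 12, 2106

Counting forward 344 days from August 2, 2103:
August has 31 days, so 31 − 2 = 29 days remain after August 2, 2103; 344 − 29 = 315 left.
September 2103 has 30 days: 315 − 30 = 285 left.
October 2103 has 31 days: 285 − 31 = 254 left.
November 2103 has 30 days: 254 − 30 = 224 left.
December 2103 has 31 days: 224 − 31 = 193 left.
January 2104 has 31 days: 193 − 31 = 162 left.
February 2104 has 29 days (2104 is a leap year): 162 − 29 = 133 left.
March 2104 has 31 days: 133 − 31 = 102 left.
April 2104 has 30 days: 102 − 30 = 72 left.
May 2104 has 31 days: 72 − 31 = 41 left.
June 2104 has 30 days: 41 − 30 = 11 left.
11 days into July 2104 → July 11, 2104.
Adding 600 days from July 11, 2104:
July has 31 days, so 31 − 11 = 20 days remain after July 11, 2104; 600 − 20 = 580 left.
August 2104 has 31 days: 580 − 31 = 549 left.
September 2104 has 30 days: 549 − 30 = 519 left.
October 2104 has 31 days: 519 − 31 = 488 left.
November 2104 has 30 days: 488 − 30 = 458 left.
December 2104 has 31 days: 458 − 31 = 427 left.
January 2105 has 31 days: 427 − 31 = 396 left.
February 2105 has 28 days (2105 is not a leap year): 396 − 28 = 368 left.
March 2105 has 31 days: 368 − 31 = 337 left.
April 2105 has 30 days: 337 − 30 = 307 left.
May 2105 has 31 days: 307 − 31 = 276 left.
June 2105 has 30 days: 276 − 30 = 246 left.
July 2105 has 31 days: 246 − 31 = 215 left.
August 2105 has 31 days: 215 − 31 = 184 left.
September 2105 has 30 days: 184 − 30 = 154 left.
October 2105 has 31 days: 154 − 31 = 123 left.
November 2105 has 30 days: 123 − 30 = 93 left.
December 2105 has 31 days: 93 − 31 = 62 left.
January 2106 has 31 days: 62 − 31 = 31 left.
February 2106 has 28 days (2106 is not a leap year): 31 − 28 = 3 left.
3 days into March 2106 → March 3, 2106.
Counting forward 10 weeks (= 70 days) from March 3, 2106:
March has 31 days, so 31 − 3 = 28 days remain after March 3, 2106; 70 − 28 = 42 left.
April 2106 has 30 days: 42 − 30 = 12 left.
12 days into May 2106 → May 12, 2106.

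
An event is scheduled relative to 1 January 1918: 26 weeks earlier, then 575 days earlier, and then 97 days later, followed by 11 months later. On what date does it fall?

Going back 26 weeks (= 182 days) from January 1, 1918:
Going back 1 day from January 1, 1918 reaches the end of the previous month; 182 − 1 = 181 left.
December 1917 has 31 days: 181 − 31 = 150 left.
November 1917 has 30 days: 150 − 30 = 120 left.
October 1917 has 31 days: 120 − 31 = 89 left.
September 1917 has 30 days: 89 − 30 = 59 left.
August 1917 has 31 days: 59 − 31 = 28 left.
July 1917 has 31 days; 31 − 28 = 3 → July 3, 1917.
Going back 575 days from July 3, 1917:
Going back 3 days from July 3, 1917 reaches the end of the previous month; 575 − 3 = 572 left.
June 1917 has 30 days: 572 − 30 = 542 left.
May 1917 has 31 days: 542 − 31 = 511 left.
April 1917 has 30 days: 511 − 30 = 481 left.
March 1917 has 31 days: 481 − 31 = 450 left.
February 1917 has 28 days (1917 is not a leap year): 450 − 28 = 422 left.
January 1917 has 31 days: 422 − 31 = 391 left.
December 1916 has 31 days: 391 − 31 = 360 left.
November 1916 has 30 days: 360 − 30 = 330 left.
October 1916 has 31 days: 330 − 31 = 299 left.
September 1916 has 30 days: 299 − 30 = 269 left.
August 1916 has 31 days: 269 − 31 = 238 left.
July 1916 has 31 days: 238 − 31 = 207 left.
June 1916 has 30 days: 207 − 30 = 177 left.
May 1916 has 31 days: 177 − 31 = 146 left.
April 1916 has 30 days: 146 − 30 = 116 left.
March 1916 has 31 days: 116 − 31 = 85 left.
February 1916 has 29 days (1916 is a leap year): 85 − 29 = 56 left.
January 1916 has 31 days: 56 − 31 = 25 left.
December 1915 has 31 days; 31 − 25 = 6 → December 6, 1915.
Counting forward 97 days from December 6, 1915:
December has 31 days, so 31 − 6 = 25 days remain after December 6, 1915; 97 − 25 = 72 left.
January 1916 has 31 days: 72 − 31 = 41 left.
February 1916 has 29 days (1916 is a leap year): 41 − 29 = 12 left.
12 days into March 1916 → March 12, 1916.
Advancing 11 months from March 12, 1916:
month 3 + 11 = 14, which is month 2 of year 1917 → February 1917.
Day 12 is valid in February, giving February 12, 1917.

February 12, 1917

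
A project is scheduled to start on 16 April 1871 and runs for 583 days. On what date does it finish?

Counting forward 583 days from April 16, 1871.
April has 30 days, so 30 − 16 = 14 days remain after April 16, 1871; 583 − 14 = 569 left.
May 1871 has 31 days: 569 − 31 = 538 left.
June 1871 has 30 days: 538 − 30 = 508 left.
July 1871 has 31 days: 508 − 31 = 477 left.
August 1871 has 31 days: 477 − 31 = 446 left.
September 1871 has 30 days: 446 − 30 = 416 left.
October 1871 has 31 days: 416 − 31 = 385 left.
November 1871 has 30 days: 385 − 30 = 355 left.
December 1871 has 31 days: 355 − 31 = 324 left.
January 1872 has 31 days: 324 − 31 = 293 left.
February 1872 has 29 days (1872 is a leap year): 293 − 29 = 264 left.
March 1872 has 31 days: 264 − 31 = 233 left.
April 1872 has 30 days: 233 − 30 = 203 left.
May 1872 has 31 days: 203 − 31 = 172 left.
June 1872 has 30 days: 172 − 30 = 142 left.
July 1872 has 31 days: 142 − 31 = 111 left.
August 1872 has 31 days: 111 − 31 = 80 left.
September 1872 has 30 days: 80 − 30 = 50 left.
October 1872 has 31 days: 50 − 31 = 19 left.
19 days into November 1872 → November 19, 1872.

November 19, 1872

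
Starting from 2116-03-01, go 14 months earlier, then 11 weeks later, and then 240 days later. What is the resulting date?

Going back 14 months from March 1, 2116:
month 3 − 14 = -11, which is month 1 of year 2115 → January 2115.
Day 1 is valid in January, giving January 1, 2115.
Advancing 11 weeks (= 77 days) from January 1, 2115:
January has 31 days, so 31 − 1 = 30 days remain after January 1, 2115; 77 − 30 = 47 left.
February 2115 has 28 days (2115 is not a leap year): 47 − 28 = 19 left.
19 days into March 2115 → March 19, 2115.
Adding 240 days from March 19, 2115:
March has 31 days, so 31 − 19 = 12 days remain after March 19, 2115; 240 − 12 = 228 left.
April 2115 has 30 days: 228 − 30 = 198 left.
May 2115 has 31 days: 198 − 31 = 167 left.
June 2115 has 30 days: 167 − 30 = 137 left.
July 2115 has 31 days: 137 − 31 = 106 left.
August 2115 has 31 days: 106 − 31 = 75 left.
September 2115 has 30 days: 75 − 30 = 45 left.
October 2115 has 31 days: 45 − 31 = 14 left.
14 days into November 2115 → November 14, 2115.

November 14, 2115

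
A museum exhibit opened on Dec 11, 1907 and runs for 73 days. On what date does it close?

Advancing 73 days from December 11, 1907.
December has 31 days, so 31 − 11 = 20 days remain after December 11, 1907; 73 − 20 = 53 left.
January 1908 has 31 days: 53 − 31 = 22 left.
22 days into February 1908 → February 22, 1908.

February 22, 1908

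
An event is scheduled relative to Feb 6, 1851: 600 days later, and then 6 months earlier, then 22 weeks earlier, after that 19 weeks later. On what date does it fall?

March 7, 1852

Adding 600 days from February 6, 1851:
February has 28 days, so 28 − 6 = 22 days remain after February 6, 1851; 600 − 22 = 578 left.
March 1851 has 31 days: 578 − 31 = 547 left.
April 1851 has 30 days: 547 − 30 = 517 left.
May 1851 has 31 days: 517 − 31 = 486 left.
June 1851 has 30 days: 486 − 30 = 456 left.
July 1851 has 31 days: 456 − 31 = 425 left.
August 1851 has 31 days: 425 − 31 = 394 left.
September 1851 has 30 days: 394 − 30 = 364 left.
October 1851 has 31 days: 364 − 31 = 333 left.
November 1851 has 30 days: 333 − 30 = 303 left.
December 1851 has 31 days: 303 − 31 = 272 left.
January 1852 has 31 days: 272 − 31 = 241 left.
February 1852 has 29 days (1852 is a leap year): 241 − 29 = 212 left.
March 1852 has 31 days: 212 − 31 = 181 left.
April 1852 has 30 days: 181 − 30 = 151 left.
May 1852 has 31 days: 151 − 31 = 120 left.
June 1852 has 30 days: 120 − 30 = 90 left.
July 1852 has 31 days: 90 − 31 = 59 left.
August 1852 has 31 days: 59 − 31 = 28 left.
28 days into September 1852 → September 28, 1852.
Counting back 6 months from September 28, 1852:
month 9 − 6 = 3 → March 1852.
Day 28 is valid in March, giving March 28, 1852.
Counting back 22 weeks (= 154 days) from March 28, 1852:
Going back 28 days from March 28, 1852 reaches the end of the previous month; 154 − 28 = 126 left.
February 1852 has 29 days (1852 is a leap year): 126 − 29 = 97 left.
January 1852 has 31 days: 97 − 31 = 66 left.
December 1851 has 31 days: 66 − 31 = 35 left.
November 1851 has 30 days: 35 − 30 = 5 left.
October 1851 has 31 days; 31 − 5 = 26 → October 26, 1851.
Adding 19 weeks (= 133 days) from October 26, 1851:
October has 31 days, so 31 − 26 = 5 days remain after October 26, 1851; 133 − 5 = 128 left.
November 1851 has 30 days: 128 − 30 = 98 left.
December 1851 has 31 days: 98 − 31 = 67 left.
January 1852 has 31 days: 67 − 31 = 36 left.
February 1852 has 29 days (1852 is a leap year): 36 − 29 = 7 left.
7 days into March 1852 → March 7, 1852.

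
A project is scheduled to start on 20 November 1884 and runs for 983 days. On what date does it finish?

July 31, 1887

Adding 983 days from November 20, 1884.
November has 30 days, so 30 − 20 = 10 days remain after November 20, 1884; 983 − 10 = 973 left.
December 1884 has 31 days: 973 − 31 = 942 left.
January 1885 has 31 days: 942 − 31 = 911 left.
February 1885 has 28 days (1885 is not a leap year): 911 − 28 = 883 left.
March 1885 has 31 days: 883 − 31 = 852 left.
April 1885 has 30 days: 852 − 30 = 822 left.
May 1885 has 31 days: 822 − 31 = 791 left.
June 1885 has 30 days: 791 − 30 = 761 left.
July 1885 has 31 days: 761 − 31 = 730 left.
August 1885 has 31 days: 730 − 31 = 699 left.
September 1885 has 30 days: 699 − 30 = 669 left.
October 1885 has 31 days: 669 − 31 = 638 left.
November 1885 has 30 days: 638 − 30 = 608 left.
December 1885 has 31 days: 608 − 31 = 577 left.
January 1886 has 31 days: 577 − 31 = 546 left.
February 1886 has 28 days (1886 is not a leap year): 546 − 28 = 518 left.
March 1886 has 31 days: 518 − 31 = 487 left.
April 1886 has 30 days: 487 − 30 = 457 left.
May 1886 has 31 days: 457 − 31 = 426 left.
June 1886 has 30 days: 426 − 30 = 396 left.
July 1886 has 31 days: 396 − 31 = 365 left.
August 1886 has 31 days: 365 − 31 = 334 left.
September 1886 has 30 days: 334 − 30 = 304 left.
October 1886 has 31 days: 304 − 31 = 273 left.
November 1886 has 30 days: 273 − 30 = 243 left.
December 1886 has 31 days: 243 − 31 = 212 left.
January 1887 has 31 days: 212 − 31 = 181 left.
February 1887 has 28 days (1887 is not a leap year): 181 − 28 = 153 left.
March 1887 has 31 days: 153 − 31 = 122 left.
April 1887 has 30 days: 122 − 30 = 92 left.
May 1887 has 31 days: 92 − 31 = 61 left.
June 1887 has 30 days: 61 − 30 = 31 left.
31 days into July 1887 → July 31, 1887.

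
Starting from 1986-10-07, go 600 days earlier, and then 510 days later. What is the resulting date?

Counting back 600 days from October 7, 1986:
Going back 7 days from October 7, 1986 reaches the end of the previous month; 600 − 7 = 593 left.
September 1986 has 30 days: 593 − 30 = 563 left.
August 1986 has 31 days: 563 − 31 = 532 left.
July 1986 has 31 days: 532 − 31 = 501 left.
June 1986 has 30 days: 501 − 30 = 471 left.
May 1986 has 31 days: 471 − 31 = 440 left.
April 1986 has 30 days: 440 − 30 = 410 left.
March 1986 has 31 days: 410 − 31 = 379 left.
February 1986 has 28 days (1986 is not a leap year): 379 − 28 = 351 left.
January 1986 has 31 days: 351 − 31 = 320 left.
December 1985 has 31 days: 320 − 31 = 289 left.
November 1985 has 30 days: 289 − 30 = 259 left.
October 1985 has 31 days: 259 − 31 = 228 left.
September 1985 has 30 days: 228 − 30 = 198 left.
August 1985 has 31 days: 198 − 31 = 167 left.
July 1985 has 31 days: 167 − 31 = 136 left.
June 1985 has 30 days: 136 − 30 = 106 left.
May 1985 has 31 days: 106 − 31 = 75 left.
April 1985 has 30 days: 75 − 30 = 45 left.
March 1985 has 31 days: 45 − 31 = 14 left.
February 1985 has 28 days; 28 − 14 = 14 → February 14, 1985.
Adding 510 days from February 14, 1985:
February has 28 days, so 28 − 14 = 14 days remain after February 14, 1985; 510 − 14 = 496 left.
March 1985 has 31 days: 496 − 31 = 465 left.
April 1985 has 30 days: 465 − 30 = 435 left.
May 1985 has 31 days: 435 − 31 = 404 left.
June 1985 has 30 days: 404 − 30 = 374 left.
July 1985 has 31 days: 374 − 31 = 343 left.
August 1985 has 31 days: 343 − 31 = 312 left.
September 1985 has 30 days: 312 − 30 = 282 left.
October 1985 has 31 days: 282 − 31 = 251 left.
November 1985 has 30 days: 251 − 30 = 221 left.
December 1985 has 31 days: 221 − 31 = 190 left.
January 1986 has 31 days: 190 − 31 = 159 left.
February 1986 has 28 days (1986 is not a leap year): 159 − 28 = 131 left.
March 1986 has 31 days: 131 − 31 = 100 left.
April 1986 has 30 days: 100 − 30 = 70 left.
May 1986 has 31 days: 70 − 31 = 39 left.
June 1986 has 30 days: 39 − 30 = 9 left.
9 days into July 1986 → July 9, 1986.

July 9, 1986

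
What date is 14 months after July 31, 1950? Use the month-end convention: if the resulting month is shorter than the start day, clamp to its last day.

September 30, 1951

Advancing 14 months from July 31, 1950.
month 7 + 14 = 21, which is month 9 of year 1951 → September 1951.
September 1951 has only 30 days and the start was day 31, so the date clamps to September 30, 1951.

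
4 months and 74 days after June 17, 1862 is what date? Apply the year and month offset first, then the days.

Adding 4 months and 74 days from June 17, 1862: first the month/year part, then the days.
month 6 + 4 = 10 → October 1862.
Day 17 is valid in October, giving October 17, 1862.
Now add 74 days from October 17, 1862.
October has 31 days, so 31 − 17 = 14 days remain after October 17, 1862; 74 − 14 = 60 left.
November 1862 has 30 days: 60 − 30 = 30 left.
30 days into December 1862 → December 30, 1862.

December 30, 1862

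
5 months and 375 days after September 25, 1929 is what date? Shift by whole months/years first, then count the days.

March 7, 1931

Adding 5 months and 375 days from September 25, 1929: first the month/year part, then the days.
month 9 + 5 = 14, which is month 2 of year 1930 → February 1930.
Day 25 is valid in February, giving February 25, 1930.
Now add 375 days from February 25, 1930.
February has 28 days, so 28 − 25 = 3 days remain after February 25, 1930; 375 − 3 = 372 left.
March 1930 has 31 days: 372 − 31 = 341 left.
April 1930 has 30 days: 341 − 30 = 311 left.
May 1930 has 31 days: 311 − 31 = 280 left.
June 1930 has 30 days: 280 − 30 = 250 left.
July 1930 has 31 days: 250 − 31 = 219 left.
August 1930 has 31 days: 219 − 31 = 188 left.
September 1930 has 30 days: 188 − 30 = 158 left.
October 1930 has 31 days: 158 − 31 = 127 left.
November 1930 has 30 days: 127 − 30 = 97 left.
December 1930 has 31 days: 97 − 31 = 66 left.
January 1931 has 31 days: 66 − 31 = 35 left.
February 1931 has 28 days (1931 is not a leap year): 35 − 28 = 7 left.
7 days into March 1931 → March 7, 1931.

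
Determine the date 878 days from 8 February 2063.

July 5, 2065

Counting forward 878 days from February 8, 2063.
February has 28 days, so 28 − 8 = 20 days remain after February 8, 2063; 878 − 20 = 858 left.
March 2063 has 31 days: 858 − 31 = 827 left.
April 2063 has 30 days: 827 − 30 = 797 left.
May 2063 has 31 days: 797 − 31 = 766 left.
June 2063 has 30 days: 766 − 30 = 736 left.
July 2063 has 31 days: 736 − 31 = 705 left.
August 2063 has 31 days: 705 − 31 = 674 left.
September 2063 has 30 days: 674 − 30 = 644 left.
October 2063 has 31 days: 644 − 31 = 613 left.
November 2063 has 30 days: 613 − 30 = 583 left.
December 2063 has 31 days: 583 − 31 = 552 left.
January 2064 has 31 days: 552 − 31 = 521 left.
February 2064 has 29 days (2064 is a leap year): 521 − 29 = 492 left.
March 2064 has 31 days: 492 − 31 = 461 left.
April 2064 has 30 days: 461 − 30 = 431 left.
May 2064 has 31 days: 431 − 31 = 400 left.
June 2064 has 30 days: 400 − 30 = 370 left.
July 2064 has 31 days: 370 − 31 = 339 left.
August 2064 has 31 days: 339 − 31 = 308 left.
September 2064 has 30 days: 308 − 30 = 278 left.
October 2064 has 31 days: 278 − 31 = 247 left.
November 2064 has 30 days: 247 − 30 = 217 left.
December 2064 has 31 days: 217 − 31 = 186 left.
January 2065 has 31 days: 186 − 31 = 155 left.
February 2065 has 28 days (2065 is not a leap year): 155 − 28 = 127 left.
March 2065 has 31 days: 127 − 31 = 96 left.
April 2065 has 30 days: 96 − 30 = 66 left.
May 2065 has 31 days: 66 − 31 = 35 left.
June 2065 has 30 days: 35 − 30 = 5 left.
5 days into July 2065 → July 5, 2065.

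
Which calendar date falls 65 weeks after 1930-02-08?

May 9, 1931

Adding 65 weeks = 455 days from February 8, 1930.
February has 28 days, so 28 − 8 = 20 days remain after February 8, 1930; 455 − 20 = 435 left.
March 1930 has 31 days: 435 − 31 = 404 left.
April 1930 has 30 days: 404 − 30 = 374 left.
May 1930 has 31 days: 374 − 31 = 343 left.
June 1930 has 30 days: 343 − 30 = 313 left.
July 1930 has 31 days: 313 − 31 = 282 left.
August 1930 has 31 days: 282 − 31 = 251 left.
September 1930 has 30 days: 251 − 30 = 221 left.
October 1930 has 31 days: 221 − 31 = 190 left.
November 1930 has 30 days: 190 − 30 = 160 left.
December 1930 has 31 days: 160 − 31 = 129 left.
January 1931 has 31 days: 129 − 31 = 98 left.
February 1931 has 28 days (1931 is not a leap year): 98 − 28 = 70 left.
March 1931 has 31 days: 70 − 31 = 39 left.
April 1931 has 30 days: 39 − 30 = 9 left.
9 days into May 1931 → May 9, 1931.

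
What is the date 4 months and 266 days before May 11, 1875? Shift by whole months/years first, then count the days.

Subtracting 4 months and 266 days from May 11, 1875: first the month/year part, then the days.
month 5 − 4 = 1 → January 1875.
Day 11 is valid in January, giving January 11, 1875.
Now subtract 266 days from January 11, 1875.
Going back 11 days from January 11, 1875 reaches the end of the previous month; 266 − 11 = 255 left.
December 1874 has 31 days: 255 − 31 = 224 left.
November 1874 has 30 days: 224 − 30 = 194 left.
October 1874 has 31 days: 194 − 31 = 163 left.
September 1874 has 30 days: 163 − 30 = 133 left.
August 1874 has 31 days: 133 − 31 = 102 left.
July 1874 has 31 days: 102 − 31 = 71 left.
June 1874 has 30 days: 71 − 30 = 41 left.
May 1874 has 31 days: 41 − 31 = 10 left.
April 1874 has 30 days; 30 − 10 = 20 → April 20, 1874.

April 20, 1874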